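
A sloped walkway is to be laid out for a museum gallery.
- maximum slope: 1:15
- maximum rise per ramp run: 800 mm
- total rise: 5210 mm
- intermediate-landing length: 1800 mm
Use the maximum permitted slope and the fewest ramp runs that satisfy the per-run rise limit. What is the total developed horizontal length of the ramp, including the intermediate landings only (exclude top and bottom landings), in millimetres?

88950 mm

⌈5210/800⌉ = 7 ramp runs. That means 6 intermediate landings.
Ramp run (horizontal) at 1:15: 5210 × 15 = 78150 mm.
Intermediate landings: 6 × 1800 = 10800 mm.
Developed length = 78150 + 10800 = 88950 mm.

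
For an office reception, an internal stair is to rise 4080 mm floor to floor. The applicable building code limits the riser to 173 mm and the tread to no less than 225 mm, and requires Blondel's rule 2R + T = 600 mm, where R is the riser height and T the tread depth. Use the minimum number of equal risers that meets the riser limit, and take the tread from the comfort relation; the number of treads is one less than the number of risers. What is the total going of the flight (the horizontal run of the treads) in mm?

4080 / 173 = 23.58, so 24 risers are needed.
R = 4080 ÷ 24 = 170 mm.
T = 600 − 2·170 = 260 mm, which satisfies the 225 mm minimum.
Treads = 24 − 1 = 23; going = 23 × 260 = 5980 mm.

5980 mm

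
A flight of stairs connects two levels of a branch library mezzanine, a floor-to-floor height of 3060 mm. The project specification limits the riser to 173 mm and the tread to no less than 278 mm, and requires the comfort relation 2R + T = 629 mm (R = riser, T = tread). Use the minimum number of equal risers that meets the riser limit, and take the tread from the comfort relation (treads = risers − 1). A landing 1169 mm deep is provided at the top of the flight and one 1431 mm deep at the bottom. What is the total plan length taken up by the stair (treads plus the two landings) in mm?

7513 mm

⌈3060/173⌉ = 18 risers.
Riser R = 3060 / 18 = 170 mm, within the 173 mm limit.
Tread T = 629 − 2 × 170 = 289 mm (≥ 278 mm).
Treads = 18 − 1 = 17; going = 17 × 289 = 4913 mm.
Enclosure = 4913 + 1169 + 1431 = 7513 mm.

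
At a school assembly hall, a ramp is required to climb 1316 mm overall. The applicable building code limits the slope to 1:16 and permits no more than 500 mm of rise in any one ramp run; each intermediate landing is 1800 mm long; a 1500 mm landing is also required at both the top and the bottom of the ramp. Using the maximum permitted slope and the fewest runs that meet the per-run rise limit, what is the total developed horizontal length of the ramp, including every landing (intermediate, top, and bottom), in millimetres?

27656 mm

At most 500 each: 1316/500 = 2.63, giving 3 ramp runs. That means 2 intermediate landings.
Horizontal run for 1316 mm of rise at 1:16 is 1316 × 16 = 21056 mm.
2 intermediate landings contribute 2 × 1800 = 3600 mm.
Top and bottom landings: 2 × 1500 = 3000 mm.
Total = 21056 + 3600 + 3000 = 27656 mm.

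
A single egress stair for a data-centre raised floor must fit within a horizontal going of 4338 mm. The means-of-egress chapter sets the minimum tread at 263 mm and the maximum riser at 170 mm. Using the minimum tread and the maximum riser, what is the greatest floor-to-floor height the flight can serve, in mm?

4338 / 263 = 16.49, so 16 treads fit.
Risers = treads + 1 = 17.
Maximum height = 17 × 170 = 2890 mm.

2890 mm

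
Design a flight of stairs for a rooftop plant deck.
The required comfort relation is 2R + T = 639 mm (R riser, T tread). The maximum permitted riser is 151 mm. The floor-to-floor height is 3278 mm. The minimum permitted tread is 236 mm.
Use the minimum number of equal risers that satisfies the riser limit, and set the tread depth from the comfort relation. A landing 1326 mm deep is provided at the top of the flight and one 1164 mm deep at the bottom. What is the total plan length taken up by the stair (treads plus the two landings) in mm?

9651 mm

3278 / 151 = 21.709 → round up to 22 risers.
R = 3278 ÷ 22 = 149 mm.
Tread T = 639 − 2 × 149 = 341 mm (≥ 236 mm).
Going = (22 − 1) × 341 = 7161 mm.
Enclosure = 7161 + 1326 + 1164 = 9651 mm.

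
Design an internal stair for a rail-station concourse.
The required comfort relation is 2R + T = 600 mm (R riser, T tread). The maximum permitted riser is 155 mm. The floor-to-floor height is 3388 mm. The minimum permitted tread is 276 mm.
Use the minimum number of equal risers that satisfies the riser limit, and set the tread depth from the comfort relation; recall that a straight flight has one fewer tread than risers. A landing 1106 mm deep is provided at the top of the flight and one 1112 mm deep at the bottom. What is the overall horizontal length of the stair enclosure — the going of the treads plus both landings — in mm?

3388 / 155 = 21.858 → round up to 22 risers.
R = 3388 ÷ 22 = 154 mm.
T = 600 − 2·154 = 292 mm, which satisfies the 276 mm minimum.
Going = (22 − 1) × 292 = 6132 mm.
Enclosure = 6132 + 1106 + 1112 = 8350 mm.

8350 mm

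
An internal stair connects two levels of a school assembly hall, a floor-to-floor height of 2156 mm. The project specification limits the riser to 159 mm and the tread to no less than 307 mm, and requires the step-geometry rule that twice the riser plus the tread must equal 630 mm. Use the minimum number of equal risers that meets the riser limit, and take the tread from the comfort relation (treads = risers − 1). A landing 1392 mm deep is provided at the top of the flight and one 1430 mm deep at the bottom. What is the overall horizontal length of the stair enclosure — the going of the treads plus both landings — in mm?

7008 mm

2156 / 159 = 13.56, so 14 risers are needed.
Riser R = 2156 / 14 = 154 mm, within the 159 mm limit.
T = 630 − 2·154 = 322 mm, which satisfies the 307 mm minimum.
Treads = 14 − 1 = 13; going = 13 × 322 = 4186 mm.
Add landings: 4186 + 1392 + 1430 = 7008 mm.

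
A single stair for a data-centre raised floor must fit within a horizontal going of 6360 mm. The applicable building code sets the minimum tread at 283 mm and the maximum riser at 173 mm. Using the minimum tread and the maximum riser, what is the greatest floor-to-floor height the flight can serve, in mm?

3979 mm

Treads that fit: ⌊6360 / 283⌋ = 22.
Risers = treads + 1 = 23.
Maximum height = 23 × 173 = 3979 mm.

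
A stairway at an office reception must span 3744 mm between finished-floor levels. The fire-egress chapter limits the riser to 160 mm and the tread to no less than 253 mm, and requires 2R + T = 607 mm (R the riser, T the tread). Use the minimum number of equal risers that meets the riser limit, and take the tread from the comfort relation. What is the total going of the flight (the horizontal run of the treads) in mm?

At most 160 each: 3744/160 = 23.40, giving 24 risers.
Riser R = 3744 / 24 = 156 mm, within the 160 mm limit.
From 2R + T = 607: T = 607 − 312 = 295 mm.
24 risers give 23 treads; going = 23 × 295 = 6785 mm.

6785 mm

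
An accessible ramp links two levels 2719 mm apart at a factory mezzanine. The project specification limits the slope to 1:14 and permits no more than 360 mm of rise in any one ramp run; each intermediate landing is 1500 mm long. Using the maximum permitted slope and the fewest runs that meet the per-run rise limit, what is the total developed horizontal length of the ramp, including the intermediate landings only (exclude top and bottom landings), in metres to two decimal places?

48.57 m

⌈2719/360⌉ = 8 ramp runs. That means 7 intermediate landings.
Horizontal run for 2719 mm of rise at 1:14 is 2719 × 14 = 38066 mm.
Intermediate landings: 7 × 1500 = 10500 mm.
Developed length = 38066 + 10500 = 48566 mm.
= 48.57 m.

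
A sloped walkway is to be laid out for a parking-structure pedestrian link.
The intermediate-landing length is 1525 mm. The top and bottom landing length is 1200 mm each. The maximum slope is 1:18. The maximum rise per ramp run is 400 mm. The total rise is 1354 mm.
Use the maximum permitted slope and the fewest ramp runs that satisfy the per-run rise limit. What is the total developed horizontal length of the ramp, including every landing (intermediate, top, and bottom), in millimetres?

31347 mm

⌈1354/400⌉ = 4 ramp runs. That means 3 intermediate landings.
Ramp run (horizontal) at 1:18: 1354 × 18 = 24372 mm.
Intermediate landings: 3 × 1525 = 4575 mm.
Top and bottom landings: 2 × 1200 = 2400 mm.
Total = 24372 + 4575 + 2400 = 31347 mm.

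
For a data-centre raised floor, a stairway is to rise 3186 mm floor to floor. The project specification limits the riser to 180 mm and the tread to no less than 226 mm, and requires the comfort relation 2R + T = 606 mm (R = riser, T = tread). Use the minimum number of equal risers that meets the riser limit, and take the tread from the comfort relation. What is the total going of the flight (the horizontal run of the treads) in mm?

4284 mm

3186 / 180 = 17.70, so 18 risers are needed.
Each riser is 3186/18 = 177 mm (≤ 180 mm).
Tread T = 606 − 2 × 177 = 252 mm (≥ 226 mm).
18 risers give 17 treads; going = 17 × 252 = 4284 mm.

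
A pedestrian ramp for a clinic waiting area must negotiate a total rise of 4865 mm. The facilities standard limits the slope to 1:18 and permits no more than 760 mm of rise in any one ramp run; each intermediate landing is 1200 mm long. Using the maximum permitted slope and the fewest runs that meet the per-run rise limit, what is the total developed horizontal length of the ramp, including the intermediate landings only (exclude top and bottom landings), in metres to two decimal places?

94.77 m

4865 / 760 = 6.40, so 7 ramp runs are needed. That means 6 intermediate landings.
Horizontal run for 4865 mm of rise at 1:18 is 4865 × 18 = 87570 mm.
6 intermediate landings contribute 6 × 1200 = 7200 mm.
Total developed length = 87570 + 7200 = 94770 mm.
= 94.77 m.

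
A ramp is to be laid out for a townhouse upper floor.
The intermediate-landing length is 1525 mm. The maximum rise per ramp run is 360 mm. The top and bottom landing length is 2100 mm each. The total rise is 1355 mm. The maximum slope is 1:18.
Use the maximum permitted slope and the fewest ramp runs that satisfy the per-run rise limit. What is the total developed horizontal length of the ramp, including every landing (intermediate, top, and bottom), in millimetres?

1355 / 360 = 3.76, so 4 ramp runs are needed. That means 3 intermediate landings.
Horizontal run for 1355 mm of rise at 1:18 is 1355 × 18 = 24390 mm.
3 intermediate landings contribute 3 × 1525 = 4575 mm.
Top and bottom landings: 2 × 2100 = 4200 mm.
Total = 24390 + 4575 + 4200 = 33165 mm.

33165 mm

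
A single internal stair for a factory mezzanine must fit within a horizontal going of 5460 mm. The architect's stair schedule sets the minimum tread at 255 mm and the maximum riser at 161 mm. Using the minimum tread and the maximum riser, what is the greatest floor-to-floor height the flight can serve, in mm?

Treads that fit: ⌊5460 / 255⌋ = 21.
Risers = treads + 1 = 22.
Maximum height = 22 × 161 = 3542 mm.

3542 mm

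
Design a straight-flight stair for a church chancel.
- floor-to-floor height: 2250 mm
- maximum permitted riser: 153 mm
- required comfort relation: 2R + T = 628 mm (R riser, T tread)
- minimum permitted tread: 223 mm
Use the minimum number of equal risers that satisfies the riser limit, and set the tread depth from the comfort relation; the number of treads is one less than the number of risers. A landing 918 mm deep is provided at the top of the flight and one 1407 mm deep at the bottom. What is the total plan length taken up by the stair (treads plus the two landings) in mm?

2250 / 153 = 14.706 → round up to 15 risers.
Riser R = 2250 / 15 = 150 mm, within the 153 mm limit.
From 2R + T = 628: T = 628 − 300 = 328 mm.
15 risers give 14 treads; going = 14 × 328 = 4592 mm.
Enclosure = 4592 + 918 + 1407 = 6917 mm.

6917 mm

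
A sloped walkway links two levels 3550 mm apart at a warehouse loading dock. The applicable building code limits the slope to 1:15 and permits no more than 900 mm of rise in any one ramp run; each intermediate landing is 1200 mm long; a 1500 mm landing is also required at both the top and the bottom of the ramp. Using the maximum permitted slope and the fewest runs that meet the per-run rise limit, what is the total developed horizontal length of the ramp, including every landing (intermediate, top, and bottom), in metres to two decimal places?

At most 900 each: 3550/900 = 3.94, giving 4 ramp runs. That means 3 intermediate landings.
Horizontal run for 3550 mm of rise at 1:15 is 3550 × 15 = 53250 mm.
Intermediate landings: 3 × 1200 = 3600 mm.
Top and bottom landings: 2 × 1500 = 3000 mm.
Total = 53250 + 3600 + 3000 = 59850 mm.
= 59.85 m.

59.85 m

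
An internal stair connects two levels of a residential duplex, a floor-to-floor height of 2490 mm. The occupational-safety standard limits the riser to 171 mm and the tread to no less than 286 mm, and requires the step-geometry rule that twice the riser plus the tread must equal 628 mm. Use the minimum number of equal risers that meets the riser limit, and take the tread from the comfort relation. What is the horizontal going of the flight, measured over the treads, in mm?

4144 mm

2490 / 171 = 14.56, so 15 risers are needed.
Riser R = 2490 / 15 = 166 mm, within the 171 mm limit.
Tread T = 628 − 2 × 166 = 296 mm (≥ 286 mm).
Treads = 15 − 1 = 14; going = 14 × 296 = 4144 mm.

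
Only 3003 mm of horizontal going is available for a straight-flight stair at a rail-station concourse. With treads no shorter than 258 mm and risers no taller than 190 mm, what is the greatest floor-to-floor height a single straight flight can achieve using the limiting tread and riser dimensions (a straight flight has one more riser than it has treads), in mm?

3003 / 258 = 11.64, so 11 treads fit.
Risers = treads + 1 = 12.
Maximum height = 12 × 190 = 2280 mm.

2280 mm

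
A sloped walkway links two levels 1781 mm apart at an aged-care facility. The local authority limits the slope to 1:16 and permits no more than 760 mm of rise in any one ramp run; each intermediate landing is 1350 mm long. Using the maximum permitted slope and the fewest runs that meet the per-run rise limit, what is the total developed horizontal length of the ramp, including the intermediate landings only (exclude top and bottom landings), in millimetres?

31196 mm

At most 760 each: 1781/760 = 2.34, giving 3 ramp runs. That means 2 intermediate landings.
Horizontal run for 1781 mm of rise at 1:16 is 1781 × 16 = 28496 mm.
2 intermediate landings contribute 2 × 1350 = 2700 mm.
Total developed length = 28496 + 2700 = 31196 mm.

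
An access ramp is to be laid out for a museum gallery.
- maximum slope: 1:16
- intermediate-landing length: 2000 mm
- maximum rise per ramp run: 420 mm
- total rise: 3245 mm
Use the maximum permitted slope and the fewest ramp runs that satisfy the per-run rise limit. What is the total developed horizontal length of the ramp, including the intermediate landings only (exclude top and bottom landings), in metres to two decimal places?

At most 420 each: 3245/420 = 7.73, giving 8 ramp runs. That means 7 intermediate landings.
Horizontal run for 3245 mm of rise at 1:16 is 3245 × 16 = 51920 mm.
7 intermediate landings contribute 7 × 2000 = 14000 mm.
Developed length = 51920 + 14000 = 65920 mm.
= 65.92 m.

65.92 m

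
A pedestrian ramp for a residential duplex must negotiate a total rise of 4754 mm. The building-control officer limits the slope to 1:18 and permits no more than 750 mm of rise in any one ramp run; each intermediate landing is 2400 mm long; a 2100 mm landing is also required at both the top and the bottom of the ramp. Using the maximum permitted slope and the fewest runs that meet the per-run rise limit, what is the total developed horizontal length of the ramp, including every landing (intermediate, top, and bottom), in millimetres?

104172 mm

⌈4754/750⌉ = 7 ramp runs. That means 6 intermediate landings.
Ramp run (horizontal) at 1:18: 4754 × 18 = 85572 mm.
6 intermediate landings contribute 6 × 2400 = 14400 mm.
Top and bottom landings: 2 × 2100 = 4200 mm.
Total = 85572 + 14400 + 4200 = 104172 mm.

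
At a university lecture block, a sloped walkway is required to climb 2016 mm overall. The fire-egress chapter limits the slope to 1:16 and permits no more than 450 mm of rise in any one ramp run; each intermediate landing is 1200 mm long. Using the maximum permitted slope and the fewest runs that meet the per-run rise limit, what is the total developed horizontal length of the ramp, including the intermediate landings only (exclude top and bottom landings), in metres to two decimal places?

2016 / 450 = 4.480 → round up to 5 ramp runs. That means 4 intermediate landings.
Ramp run (horizontal) at 1:16: 2016 × 16 = 32256 mm.
Intermediate landings: 4 × 1200 = 4800 mm.
Total developed length = 32256 + 4800 = 37056 mm.
= 37.06 m.

37.06 m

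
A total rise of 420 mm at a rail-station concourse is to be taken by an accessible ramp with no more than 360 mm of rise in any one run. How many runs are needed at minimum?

2 runs

⌈420/360⌉ = 2 ramp runs.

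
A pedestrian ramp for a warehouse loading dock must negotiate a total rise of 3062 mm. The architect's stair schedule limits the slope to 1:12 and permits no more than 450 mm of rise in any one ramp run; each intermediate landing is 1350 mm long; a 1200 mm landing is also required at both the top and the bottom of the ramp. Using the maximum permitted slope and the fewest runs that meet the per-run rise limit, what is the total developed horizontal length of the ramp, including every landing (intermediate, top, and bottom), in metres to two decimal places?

At most 450 each: 3062/450 = 6.80, giving 7 ramp runs. That means 6 intermediate landings.
Ramp run (horizontal) at 1:12: 3062 × 12 = 36744 mm.
Intermediate landings: 6 × 1350 = 8100 mm.
Top and bottom landings: 2 × 1200 = 2400 mm.
Total = 36744 + 8100 + 2400 = 47244 mm.
= 47.24 m.

47.24 m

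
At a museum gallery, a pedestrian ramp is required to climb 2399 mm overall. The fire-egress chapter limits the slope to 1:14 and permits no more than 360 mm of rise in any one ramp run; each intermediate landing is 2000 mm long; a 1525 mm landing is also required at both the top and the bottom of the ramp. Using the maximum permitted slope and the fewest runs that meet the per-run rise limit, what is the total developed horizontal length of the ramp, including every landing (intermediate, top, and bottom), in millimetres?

At most 360 each: 2399/360 = 6.66, giving 7 ramp runs. That means 6 intermediate landings.
Horizontal run for 2399 mm of rise at 1:14 is 2399 × 14 = 33586 mm.
Intermediate landings: 6 × 2000 = 12000 mm.
Top and bottom landings: 2 × 1525 = 3050 mm.
Total = 33586 + 12000 + 3050 = 48636 mm.

48636 mm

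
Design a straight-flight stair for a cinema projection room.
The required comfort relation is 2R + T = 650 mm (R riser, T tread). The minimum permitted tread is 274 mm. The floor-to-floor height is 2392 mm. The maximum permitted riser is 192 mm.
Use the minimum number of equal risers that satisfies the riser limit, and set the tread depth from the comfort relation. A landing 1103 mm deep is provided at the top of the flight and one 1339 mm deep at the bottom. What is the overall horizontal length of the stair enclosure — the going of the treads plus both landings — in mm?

2392 / 192 = 12.46, so 13 risers are needed.
R = 2392 ÷ 13 = 184 mm.
From 2R + T = 650: T = 650 − 368 = 282 mm.
13 risers give 12 treads; going = 12 × 282 = 3384 mm.
Add landings: 3384 + 1103 + 1339 = 5826 mm.

5826 mm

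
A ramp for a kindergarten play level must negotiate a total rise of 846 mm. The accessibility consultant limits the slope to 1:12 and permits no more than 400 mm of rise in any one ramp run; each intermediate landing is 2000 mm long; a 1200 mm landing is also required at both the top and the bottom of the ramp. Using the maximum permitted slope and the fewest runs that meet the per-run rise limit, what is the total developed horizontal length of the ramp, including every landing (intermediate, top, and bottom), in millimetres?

At most 400 each: 846/400 = 2.12, giving 3 ramp runs. That means 2 intermediate landings.
Ramp run (horizontal) at 1:12: 846 × 12 = 10152 mm.
2 intermediate landings contribute 2 × 2000 = 4000 mm.
Top and bottom landings: 2 × 1200 = 2400 mm.
Total = 10152 + 4000 + 2400 = 16552 mm.

16552 mm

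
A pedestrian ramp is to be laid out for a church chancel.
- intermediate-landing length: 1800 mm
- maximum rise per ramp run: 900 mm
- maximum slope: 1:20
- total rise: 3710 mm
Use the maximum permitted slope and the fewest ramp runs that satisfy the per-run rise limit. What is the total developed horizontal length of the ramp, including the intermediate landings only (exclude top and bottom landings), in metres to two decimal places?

⌈3710/900⌉ = 5 ramp runs. That means 4 intermediate landings.
Horizontal run for 3710 mm of rise at 1:20 is 3710 × 20 = 74200 mm.
4 intermediate landings contribute 4 × 1800 = 7200 mm.
Developed length = 74200 + 7200 = 81400 mm.
= 81.40 m.

81.40 m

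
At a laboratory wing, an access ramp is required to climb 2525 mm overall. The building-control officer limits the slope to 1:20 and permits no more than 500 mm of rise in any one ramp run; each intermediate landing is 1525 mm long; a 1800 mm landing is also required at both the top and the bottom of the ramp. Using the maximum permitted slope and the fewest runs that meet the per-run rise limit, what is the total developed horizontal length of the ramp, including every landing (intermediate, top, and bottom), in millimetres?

61725 mm

2525 / 500 = 5.05, so 6 ramp runs are needed. That means 5 intermediate landings.
Horizontal run for 2525 mm of rise at 1:20 is 2525 × 20 = 50500 mm.
Intermediate landings: 5 × 1525 = 7625 mm.
Top and bottom landings: 2 × 1800 = 3600 mm.
Total = 50500 + 7625 + 3600 = 61725 mm.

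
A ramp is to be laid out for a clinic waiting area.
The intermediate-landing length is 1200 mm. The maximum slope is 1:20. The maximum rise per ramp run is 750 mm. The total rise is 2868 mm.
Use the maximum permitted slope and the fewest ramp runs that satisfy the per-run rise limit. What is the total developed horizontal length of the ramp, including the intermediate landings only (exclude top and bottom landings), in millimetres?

2868 / 750 = 3.824 → round up to 4 ramp runs. That means 3 intermediate landings.
Horizontal run for 2868 mm of rise at 1:20 is 2868 × 20 = 57360 mm.
Intermediate landings: 3 × 1200 = 3600 mm.
Developed length = 57360 + 3600 = 60960 mm.

60960 mm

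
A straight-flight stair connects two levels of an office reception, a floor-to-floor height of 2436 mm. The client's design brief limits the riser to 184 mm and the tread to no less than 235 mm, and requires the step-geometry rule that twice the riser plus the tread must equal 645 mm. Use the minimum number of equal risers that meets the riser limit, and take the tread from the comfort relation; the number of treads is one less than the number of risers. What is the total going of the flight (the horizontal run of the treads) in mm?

3861 mm

2436 / 184 = 13.24, so 14 risers are needed.
Riser R = 2436 / 14 = 174 mm, within the 184 mm limit.
Tread T = 645 − 2 × 174 = 297 mm (≥ 235 mm).
14 risers give 13 treads; going = 13 × 297 = 3861 mm.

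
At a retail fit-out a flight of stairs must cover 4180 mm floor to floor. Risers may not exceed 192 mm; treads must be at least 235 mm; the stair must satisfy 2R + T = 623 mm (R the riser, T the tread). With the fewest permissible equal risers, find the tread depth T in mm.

⌈4180/192⌉ = 22 risers.
Riser R = 4180 / 22 = 190 mm, within the 192 mm limit.
From 2R + T = 623: T = 623 − 380 = 243 mm.

243 mm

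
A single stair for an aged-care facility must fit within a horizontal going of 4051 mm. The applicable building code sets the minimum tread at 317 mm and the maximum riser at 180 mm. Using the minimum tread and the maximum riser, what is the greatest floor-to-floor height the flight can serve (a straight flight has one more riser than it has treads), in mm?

2340 mm

Treads that fit: ⌊4051 / 317⌋ = 12.
Risers = treads + 1 = 13.
Maximum height = 13 × 180 = 2340 mm.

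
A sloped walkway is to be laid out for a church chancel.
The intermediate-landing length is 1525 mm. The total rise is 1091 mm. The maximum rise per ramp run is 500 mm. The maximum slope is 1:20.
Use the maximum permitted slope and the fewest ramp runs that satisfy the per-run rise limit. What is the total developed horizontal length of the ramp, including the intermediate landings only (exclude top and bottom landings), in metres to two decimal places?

At most 500 each: 1091/500 = 2.18, giving 3 ramp runs. That means 2 intermediate landings.
Horizontal run for 1091 mm of rise at 1:20 is 1091 × 20 = 21820 mm.
2 intermediate landings contribute 2 × 1525 = 3050 mm.
Total developed length = 21820 + 3050 = 24870 mm.
= 24.87 m.

24.87 m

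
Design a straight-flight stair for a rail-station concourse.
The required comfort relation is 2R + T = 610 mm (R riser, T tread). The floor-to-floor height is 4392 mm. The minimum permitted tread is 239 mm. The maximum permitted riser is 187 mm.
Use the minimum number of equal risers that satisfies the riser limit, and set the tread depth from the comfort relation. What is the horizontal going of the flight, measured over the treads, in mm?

4392 / 187 = 23.49, so 24 risers are needed.
R = 4392 ÷ 24 = 183 mm.
From 2R + T = 610: T = 610 − 366 = 244 mm.
Going = (24 − 1) × 244 = 5612 mm.

5612 mm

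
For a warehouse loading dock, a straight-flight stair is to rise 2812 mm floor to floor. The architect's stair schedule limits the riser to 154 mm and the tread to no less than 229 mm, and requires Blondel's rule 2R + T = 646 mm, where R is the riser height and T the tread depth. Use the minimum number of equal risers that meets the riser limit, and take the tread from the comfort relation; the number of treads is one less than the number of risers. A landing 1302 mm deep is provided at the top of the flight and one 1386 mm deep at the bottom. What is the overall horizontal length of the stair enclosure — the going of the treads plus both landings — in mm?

8988 mm

2812 / 154 = 18.26, so 19 risers are needed.
R = 2812 ÷ 19 = 148 mm.
Tread T = 646 − 2 × 148 = 350 mm (≥ 229 mm).
Going = (19 − 1) × 350 = 6300 mm.
Enclosure = 6300 + 1302 + 1386 = 8988 mm.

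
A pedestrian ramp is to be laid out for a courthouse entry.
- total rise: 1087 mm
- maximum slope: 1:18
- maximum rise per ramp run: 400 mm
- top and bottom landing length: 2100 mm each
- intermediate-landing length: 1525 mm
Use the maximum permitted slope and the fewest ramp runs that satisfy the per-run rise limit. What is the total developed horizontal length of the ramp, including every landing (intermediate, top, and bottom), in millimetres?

26816 mm

1087 / 400 = 2.72, so 3 ramp runs are needed. That means 2 intermediate landings.
Horizontal run for 1087 mm of rise at 1:18 is 1087 × 18 = 19566 mm.
2 intermediate landings contribute 2 × 1525 = 3050 mm.
Top and bottom landings: 2 × 2100 = 4200 mm.
Total = 19566 + 3050 + 4200 = 26816 mm.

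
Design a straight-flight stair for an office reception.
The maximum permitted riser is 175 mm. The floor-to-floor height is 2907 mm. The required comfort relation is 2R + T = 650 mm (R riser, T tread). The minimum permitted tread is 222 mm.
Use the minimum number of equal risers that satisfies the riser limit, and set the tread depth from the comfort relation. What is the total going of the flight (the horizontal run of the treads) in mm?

4928 mm

2907 / 175 = 16.61, so 17 risers are needed.
Each riser is 2907/17 = 171 mm (≤ 175 mm).
From 2R + T = 650: T = 650 − 342 = 308 mm.
17 risers give 16 treads; going = 16 × 308 = 4928 mm.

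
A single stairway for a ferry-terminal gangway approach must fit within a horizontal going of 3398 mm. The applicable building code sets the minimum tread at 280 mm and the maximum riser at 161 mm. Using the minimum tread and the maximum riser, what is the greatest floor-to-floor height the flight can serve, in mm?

Treads that fit: ⌊3398 / 280⌋ = 12.
Risers = treads + 1 = 13.
Maximum height = 13 × 161 = 2093 mm.

2093 mm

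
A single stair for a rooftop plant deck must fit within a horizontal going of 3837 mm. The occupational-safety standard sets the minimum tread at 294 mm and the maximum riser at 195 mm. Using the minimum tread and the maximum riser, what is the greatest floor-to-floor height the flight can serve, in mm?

3837 / 294 = 13.05, so 13 treads fit.
Risers = treads + 1 = 14.
Maximum height = 14 × 195 = 2730 mm.

2730 mm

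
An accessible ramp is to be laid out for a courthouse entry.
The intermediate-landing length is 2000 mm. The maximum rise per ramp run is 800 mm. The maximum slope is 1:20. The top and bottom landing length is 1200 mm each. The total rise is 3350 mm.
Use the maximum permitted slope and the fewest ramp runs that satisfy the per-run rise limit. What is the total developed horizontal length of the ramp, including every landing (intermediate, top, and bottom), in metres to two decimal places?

77.40 m

⌈3350/800⌉ = 5 ramp runs. That means 4 intermediate landings.
Ramp run (horizontal) at 1:20: 3350 × 20 = 67000 mm.
4 intermediate landings contribute 4 × 2000 = 8000 mm.
Top and bottom landings: 2 × 1200 = 2400 mm.
Total = 67000 + 8000 + 2400 = 77400 mm.
= 77.40 m.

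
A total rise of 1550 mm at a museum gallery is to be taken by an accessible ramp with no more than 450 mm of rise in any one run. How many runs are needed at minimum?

4 runs

At most 450 each: 1550/450 = 3.44, giving 4 ramp runs.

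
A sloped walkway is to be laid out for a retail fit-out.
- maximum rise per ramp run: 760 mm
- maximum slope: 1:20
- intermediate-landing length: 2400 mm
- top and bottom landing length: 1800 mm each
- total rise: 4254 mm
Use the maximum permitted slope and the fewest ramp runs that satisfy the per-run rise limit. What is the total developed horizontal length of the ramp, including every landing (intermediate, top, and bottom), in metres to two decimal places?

4254 / 760 = 5.60, so 6 ramp runs are needed. That means 5 intermediate landings.
Horizontal run for 4254 mm of rise at 1:20 is 4254 × 20 = 85080 mm.
5 intermediate landings contribute 5 × 2400 = 12000 mm.
Top and bottom landings: 2 × 1800 = 3600 mm.
Total = 85080 + 12000 + 3600 = 100680 mm.
= 100.68 m.

100.68 m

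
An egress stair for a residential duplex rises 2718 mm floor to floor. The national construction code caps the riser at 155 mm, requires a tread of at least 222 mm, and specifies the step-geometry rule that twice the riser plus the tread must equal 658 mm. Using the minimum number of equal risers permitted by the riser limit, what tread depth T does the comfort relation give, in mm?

2718 / 155 = 17.54, so 18 risers are needed.
Each riser is 2718/18 = 151 mm (≤ 155 mm).
T = 658 − 2·151 = 356 mm, which satisfies the 222 mm minimum.

356 mm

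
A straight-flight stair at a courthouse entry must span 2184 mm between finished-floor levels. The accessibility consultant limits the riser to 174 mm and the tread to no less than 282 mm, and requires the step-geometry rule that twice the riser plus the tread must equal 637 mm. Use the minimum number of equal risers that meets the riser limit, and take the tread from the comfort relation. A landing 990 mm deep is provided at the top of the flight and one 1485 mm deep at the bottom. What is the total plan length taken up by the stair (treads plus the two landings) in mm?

2184 / 174 = 12.55, so 13 risers are needed.
Riser R = 2184 / 13 = 168 mm, within the 174 mm limit.
T = 637 − 2·168 = 301 mm, which satisfies the 282 mm minimum.
13 risers give 12 treads; going = 12 × 301 = 3612 mm.
Add landings: 3612 + 990 + 1485 = 6087 mm.

6087 mm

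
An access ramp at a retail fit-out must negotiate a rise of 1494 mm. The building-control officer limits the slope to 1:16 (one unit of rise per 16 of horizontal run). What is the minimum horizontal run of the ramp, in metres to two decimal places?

Run = rise × 16 = 1494 × 16 = 23904 mm.
23904 mm = 23.90 m.

23.90 m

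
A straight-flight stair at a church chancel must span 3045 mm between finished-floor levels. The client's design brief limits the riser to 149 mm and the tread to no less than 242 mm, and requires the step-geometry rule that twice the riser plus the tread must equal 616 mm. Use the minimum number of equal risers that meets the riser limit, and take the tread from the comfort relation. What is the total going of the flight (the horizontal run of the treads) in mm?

3045 / 149 = 20.436 → round up to 21 risers.
R = 3045 ÷ 21 = 145 mm.
From 2R + T = 616: T = 616 − 290 = 326 mm.
Going = (21 − 1) × 326 = 6520 mm.

6520 mm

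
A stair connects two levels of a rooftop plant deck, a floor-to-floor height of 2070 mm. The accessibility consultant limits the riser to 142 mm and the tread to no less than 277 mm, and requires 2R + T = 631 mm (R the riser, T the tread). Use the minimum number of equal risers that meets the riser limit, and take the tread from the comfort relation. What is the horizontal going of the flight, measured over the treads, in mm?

At most 142 each: 2070/142 = 14.58, giving 15 risers.
R = 2070 ÷ 15 = 138 mm.
From 2R + T = 631: T = 631 − 276 = 355 mm.
Treads = 15 − 1 = 14; going = 14 × 355 = 4970 mm.

4970 mm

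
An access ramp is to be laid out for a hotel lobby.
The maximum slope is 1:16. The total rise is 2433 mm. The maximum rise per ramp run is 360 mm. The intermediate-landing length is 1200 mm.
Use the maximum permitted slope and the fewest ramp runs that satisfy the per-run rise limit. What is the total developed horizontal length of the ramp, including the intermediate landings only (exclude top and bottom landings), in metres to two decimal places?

46.13 m

2433 / 360 = 6.76, so 7 ramp runs are needed. That means 6 intermediate landings.
Horizontal run for 2433 mm of rise at 1:16 is 2433 × 16 = 38928 mm.
Intermediate landings: 6 × 1200 = 7200 mm.
Developed length = 38928 + 7200 = 46128 mm.
= 46.13 m.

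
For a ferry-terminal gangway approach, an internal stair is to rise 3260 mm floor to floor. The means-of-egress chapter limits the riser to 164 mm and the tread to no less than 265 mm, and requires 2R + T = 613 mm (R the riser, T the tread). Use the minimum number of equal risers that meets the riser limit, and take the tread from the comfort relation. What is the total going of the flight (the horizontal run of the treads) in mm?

3260 / 164 = 19.878 → round up to 20 risers.
Each riser is 3260/20 = 163 mm (≤ 164 mm).
Tread T = 613 − 2 × 163 = 287 mm (≥ 265 mm).
20 risers give 19 treads; going = 19 × 287 = 5453 mm.

5453 mm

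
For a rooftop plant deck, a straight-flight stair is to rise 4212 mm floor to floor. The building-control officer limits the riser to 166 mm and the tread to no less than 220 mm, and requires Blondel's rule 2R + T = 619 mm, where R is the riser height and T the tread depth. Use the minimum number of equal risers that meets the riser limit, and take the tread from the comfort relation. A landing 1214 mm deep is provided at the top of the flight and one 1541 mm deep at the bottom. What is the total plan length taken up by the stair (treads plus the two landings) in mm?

10130 mm

⌈4212/166⌉ = 26 risers.
Each riser is 4212/26 = 162 mm (≤ 166 mm).
T = 619 − 2·162 = 295 mm, which satisfies the 220 mm minimum.
26 risers give 25 treads; going = 25 × 295 = 7375 mm.
Add landings: 7375 + 1214 + 1541 = 10130 mm.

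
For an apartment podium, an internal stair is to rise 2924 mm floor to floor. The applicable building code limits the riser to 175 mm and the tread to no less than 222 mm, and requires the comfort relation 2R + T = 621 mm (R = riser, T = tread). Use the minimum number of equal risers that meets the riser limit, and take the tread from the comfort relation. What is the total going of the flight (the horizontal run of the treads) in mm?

4432 mm

2924 / 175 = 16.71, so 17 risers are needed.
Riser R = 2924 / 17 = 172 mm, within the 175 mm limit.
T = 621 − 2·172 = 277 mm, which satisfies the 222 mm minimum.
Going = (17 − 1) × 277 = 4432 mm.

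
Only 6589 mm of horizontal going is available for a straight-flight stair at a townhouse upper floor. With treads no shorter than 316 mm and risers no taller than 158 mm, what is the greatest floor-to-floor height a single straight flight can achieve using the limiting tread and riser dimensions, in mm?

3318 mm

6589 / 316 = 20.85, so 20 treads fit.
Risers = treads + 1 = 21.
Maximum height = 21 × 158 = 3318 mm.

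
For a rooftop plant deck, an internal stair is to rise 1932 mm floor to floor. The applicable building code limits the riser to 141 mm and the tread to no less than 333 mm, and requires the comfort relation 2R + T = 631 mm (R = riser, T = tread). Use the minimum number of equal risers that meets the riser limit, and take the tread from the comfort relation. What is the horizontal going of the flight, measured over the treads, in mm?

4615 mm

⌈1932/141⌉ = 14 risers.
Riser R = 1932 / 14 = 138 mm, within the 141 mm limit.
From 2R + T = 631: T = 631 − 276 = 355 mm.
Treads = 14 − 1 = 13; going = 13 × 355 = 4615 mm.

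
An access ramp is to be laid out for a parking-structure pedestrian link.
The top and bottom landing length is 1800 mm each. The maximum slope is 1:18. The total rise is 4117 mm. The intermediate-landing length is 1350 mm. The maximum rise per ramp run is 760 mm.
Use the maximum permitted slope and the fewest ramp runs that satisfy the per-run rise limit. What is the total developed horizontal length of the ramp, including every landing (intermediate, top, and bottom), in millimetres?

84456 mm

4117 / 760 = 5.42, so 6 ramp runs are needed. That means 5 intermediate landings.
Ramp run (horizontal) at 1:18: 4117 × 18 = 74106 mm.
Intermediate landings: 5 × 1350 = 6750 mm.
Top and bottom landings: 2 × 1800 = 3600 mm.
Total = 74106 + 6750 + 3600 = 84456 mm.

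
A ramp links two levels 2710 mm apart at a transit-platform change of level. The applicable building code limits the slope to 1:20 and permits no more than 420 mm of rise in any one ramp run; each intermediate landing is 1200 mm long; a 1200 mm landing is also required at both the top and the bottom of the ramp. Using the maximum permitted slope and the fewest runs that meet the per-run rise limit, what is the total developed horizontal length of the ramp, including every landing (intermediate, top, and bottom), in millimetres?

63800 mm

⌈2710/420⌉ = 7 ramp runs. That means 6 intermediate landings.
Ramp run (horizontal) at 1:20: 2710 × 20 = 54200 mm.
Intermediate landings: 6 × 1200 = 7200 mm.
Top and bottom landings: 2 × 1200 = 2400 mm.
Total = 54200 + 7200 + 2400 = 63800 mm.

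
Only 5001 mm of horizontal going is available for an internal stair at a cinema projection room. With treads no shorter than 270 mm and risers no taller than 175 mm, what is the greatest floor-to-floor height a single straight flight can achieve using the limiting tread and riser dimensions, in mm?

3325 mm

Treads that fit: ⌊5001 / 270⌋ = 18.
Risers = treads + 1 = 19.
Maximum height = 19 × 175 = 3325 mm.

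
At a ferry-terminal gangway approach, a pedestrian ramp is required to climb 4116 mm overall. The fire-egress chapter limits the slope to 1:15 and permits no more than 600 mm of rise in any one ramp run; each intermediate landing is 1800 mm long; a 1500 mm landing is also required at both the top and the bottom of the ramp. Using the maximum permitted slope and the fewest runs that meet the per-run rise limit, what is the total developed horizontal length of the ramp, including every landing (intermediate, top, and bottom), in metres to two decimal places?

75.54 m

4116 / 600 = 6.86, so 7 ramp runs are needed. That means 6 intermediate landings.
Ramp run (horizontal) at 1:15: 4116 × 15 = 61740 mm.
6 intermediate landings contribute 6 × 1800 = 10800 mm.
Top and bottom landings: 2 × 1500 = 3000 mm.
Total = 61740 + 10800 + 3000 = 75540 mm.
= 75.54 m.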